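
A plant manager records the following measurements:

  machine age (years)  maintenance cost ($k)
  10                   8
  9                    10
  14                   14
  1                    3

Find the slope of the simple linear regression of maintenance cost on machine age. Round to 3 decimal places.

n = 4, Σx = 34, Σy = 35, Σxy = 369, Σx² = 378
Sxx = Σx² − (Σx)²/n = 378 − 289 = 89
Sxy = Σxy − (Σx)(Σy)/n = 369 − 297.5 = 71.5
b = Sxy/Sxx = 71.5/89 = 0.803371

0.803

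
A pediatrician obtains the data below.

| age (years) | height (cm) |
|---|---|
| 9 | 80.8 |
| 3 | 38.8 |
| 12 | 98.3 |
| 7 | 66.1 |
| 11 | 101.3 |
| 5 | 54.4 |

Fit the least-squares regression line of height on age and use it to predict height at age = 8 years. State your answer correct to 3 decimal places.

n = 6, Σx = 47, Σy = 439.7, Σxy = 3872.2, Σx² = 429
Sxx = Σx² − (Σx)²/n = 429 − 368.166667 = 60.833333
Sxy = Σxy − (Σx)(Σy)/n = 3872.2 − 3444.316667 = 427.883333
b = Sxy/Sxx = 427.883333/60.833333 = 7.033699
a = ȳ − b·x̄ = 73.283333 − 7.033699·7.833333 = 18.186027
ŷ(8) = a + b·8 = 18.186027 + 7.033699·8 = 74.455616

74.456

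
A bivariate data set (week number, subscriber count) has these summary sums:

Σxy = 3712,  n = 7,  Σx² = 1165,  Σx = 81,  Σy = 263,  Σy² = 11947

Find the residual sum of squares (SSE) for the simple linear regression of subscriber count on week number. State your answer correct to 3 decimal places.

Sxx = Σx² − (Σx)²/n = 1165 − 937.285714 = 227.714286
Sxy = Σxy − (Σx)(Σy)/n = 3712 − 3043.285714 = 668.714286
Syy = Σy² − (Σy)²/n = 11947 − 9881.285714 = 2065.714286
b = Sxy/Sxx = 668.714286/227.714286 = 2.936637
SSE = Syy − b·Sxy = 2065.714286 − 2.936637·668.714286 = 101.942911

101.943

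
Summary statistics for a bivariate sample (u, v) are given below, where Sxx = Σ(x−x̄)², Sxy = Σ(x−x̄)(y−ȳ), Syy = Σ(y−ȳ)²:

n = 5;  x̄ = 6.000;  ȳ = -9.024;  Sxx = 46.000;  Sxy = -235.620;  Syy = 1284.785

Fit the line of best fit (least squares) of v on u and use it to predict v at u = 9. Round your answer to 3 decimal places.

-24.391

b = Sxy/Sxx = -235.62/46 = -5.122174
a = ȳ − b·x̄ = -9.024 − (-5.122174)·6 = 21.709043
ŷ(9) = a + b·9 = 21.709043 + (-5.122174)·9 = -24.390522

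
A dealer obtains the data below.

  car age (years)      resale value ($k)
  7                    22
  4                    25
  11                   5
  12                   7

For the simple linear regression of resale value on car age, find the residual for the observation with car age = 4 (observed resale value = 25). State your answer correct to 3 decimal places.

-1.659

n = 4, Σx = 34, Σy = 59, Σxy = 393, Σx² = 330
Sxx = Σx² − (Σx)²/n = 330 − 289 = 41
Sxy = Σxy − (Σx)(Σy)/n = 393 − 501.5 = -108.5
b = Sxy/Sxx = -108.5/41 = -2.646341
a = ȳ − b·x̄ = 14.75 − (-2.646341)·8.5 = 37.243902
ŷ(4) = 37.243902 + (-2.646341)·4 = 26.658537
residual = y − ŷ = 25 − 26.658537 = -1.658537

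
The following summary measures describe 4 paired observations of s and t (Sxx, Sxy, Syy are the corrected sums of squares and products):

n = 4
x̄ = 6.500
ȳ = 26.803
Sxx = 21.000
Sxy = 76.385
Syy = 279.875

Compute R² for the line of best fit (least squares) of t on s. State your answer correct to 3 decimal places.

R² = Sxy²/(Sxx·Syy) = (76.385)²/(21·279.875) = 0.992734

0.993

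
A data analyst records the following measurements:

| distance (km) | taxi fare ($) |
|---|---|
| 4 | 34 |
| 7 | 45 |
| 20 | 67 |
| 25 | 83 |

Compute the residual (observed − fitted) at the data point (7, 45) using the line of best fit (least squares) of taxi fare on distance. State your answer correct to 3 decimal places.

n = 4, Σx = 56, Σy = 229, Σxy = 3866, Σx² = 1090
Sxx = Σx² − (Σx)²/n = 1090 − 784 = 306
Sxy = Σxy − (Σx)(Σy)/n = 3866 − 3206 = 660
b = Sxy/Sxx = 660/306 = 2.156863
a = ȳ − b·x̄ = 57.25 − 2.156863·14 = 27.053922
ŷ(7) = 27.053922 + 2.156863·7 = 42.151961
residual = y − ŷ = 45 − 42.151961 = 2.848039

2.848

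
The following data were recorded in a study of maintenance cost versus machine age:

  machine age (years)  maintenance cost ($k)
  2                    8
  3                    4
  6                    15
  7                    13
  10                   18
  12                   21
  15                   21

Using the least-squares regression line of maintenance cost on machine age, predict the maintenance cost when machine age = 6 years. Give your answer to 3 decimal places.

11.941

n = 7, Σx = 55, Σy = 100, Σxy = 956, Σx² = 567
Sxx = Σx² − (Σx)²/n = 567 − 432.142857 = 134.857143
Sxy = Σxy − (Σx)(Σy)/n = 956 − 785.714286 = 170.285714
b = Sxy/Sxx = 170.285714/134.857143 = 1.262712
a = ȳ − b·x̄ = 14.285714 − 1.262712·7.857143 = 4.364407
ŷ(6) = a + b·6 = 4.364407 + 1.262712·6 = 11.940678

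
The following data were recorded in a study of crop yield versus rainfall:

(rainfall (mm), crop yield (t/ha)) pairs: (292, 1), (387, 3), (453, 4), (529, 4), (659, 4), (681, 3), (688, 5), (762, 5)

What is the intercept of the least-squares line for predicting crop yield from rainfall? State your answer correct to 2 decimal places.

n = 8, Σx = 4451, Σy = 29, Σxy = 17310, Σx² = 2672113
Sxx = Σx² − (Σx)²/n = 2672113 − 2476425.125 = 195687.875
Sxy = Σxy − (Σx)(Σy)/n = 17310 − 16134.875 = 1175.125
b = Sxy/Sxx = 1175.125/195687.875 = 0.006005
a = ȳ − b·x̄ = 3.625 − 0.006005·556.375 = 0.283913

0.28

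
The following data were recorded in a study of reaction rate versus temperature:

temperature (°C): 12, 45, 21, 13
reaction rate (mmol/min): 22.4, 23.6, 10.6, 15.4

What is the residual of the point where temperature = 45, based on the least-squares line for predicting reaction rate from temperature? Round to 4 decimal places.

1.9709

n = 4, Σx = 91, Σy = 72, Σxy = 1753.6, Σx² = 2779
Sxx = Σx² − (Σx)²/n = 2779 − 2070.25 = 708.75
Sxy = Σxy − (Σx)(Σy)/n = 1753.6 − 1638 = 115.6
b = Sxy/Sxx = 115.6/708.75 = 0.163104
a = ȳ − b·x̄ = 18 − 0.163104·22.75 = 14.289383
ŷ(45) = 14.289383 + 0.163104·45 = 21.629065
residual = y − ŷ = 23.6 − 21.629065 = 1.970935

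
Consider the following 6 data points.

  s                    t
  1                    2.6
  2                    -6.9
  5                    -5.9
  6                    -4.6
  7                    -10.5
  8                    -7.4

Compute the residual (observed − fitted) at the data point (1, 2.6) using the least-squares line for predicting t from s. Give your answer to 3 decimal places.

3.810

n = 6, Σx = 29, Σy = -32.7, Σxy = -201, Σx² = 179
Sxx = Σx² − (Σx)²/n = 179 − 140.166667 = 38.833333
Sxy = Σxy − (Σx)(Σy)/n = -201 − (-158.05) = -42.95
b = Sxy/Sxx = -42.95/38.833333 = -1.106009
a = ȳ − b·x̄ = -5.45 − (-1.106009)·4.833333 = -0.104292
ŷ(1) = -0.104292 + (-1.106009)·1 = -1.210300
residual = y − ŷ = 2.6 − (-1.210300) = 3.810300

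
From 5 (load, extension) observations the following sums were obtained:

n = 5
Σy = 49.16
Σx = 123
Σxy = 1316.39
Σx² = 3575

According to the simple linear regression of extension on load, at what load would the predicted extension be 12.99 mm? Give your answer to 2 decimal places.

40.80

Sxx = Σx² − (Σx)²/n = 3575 − 3025.8 = 549.2
Sxy = Σxy − (Σx)(Σy)/n = 1316.39 − 1209.336 = 107.054
b = Sxy/Sxx = 107.054/549.2 = 0.194927
a = ȳ − b·x̄ = 9.832 − 0.194927·24.6 = 5.036792
Set a + b·x = 12.99: x = (12.99 − 5.036792) / 0.194927 = 40.800923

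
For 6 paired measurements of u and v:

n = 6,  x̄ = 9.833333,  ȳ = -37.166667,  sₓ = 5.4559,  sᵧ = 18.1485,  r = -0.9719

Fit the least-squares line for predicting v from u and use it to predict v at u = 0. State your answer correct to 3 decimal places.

-5.376

b = r · sᵧ/sₓ = -0.9719 · 18.1485/5.4559 = -3.232927
a = ȳ − b·x̄ = -37.166667 − (-3.232927)·9.833333 = -5.376218
ŷ(0) = a + b·0 = -5.376218 + (-3.232927)·0 = -5.376218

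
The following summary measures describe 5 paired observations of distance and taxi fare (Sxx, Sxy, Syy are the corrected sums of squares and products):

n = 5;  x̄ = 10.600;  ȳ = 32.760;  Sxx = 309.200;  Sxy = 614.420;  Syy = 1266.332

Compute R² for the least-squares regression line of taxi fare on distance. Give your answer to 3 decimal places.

0.964

R² = Sxy²/(Sxx·Syy) = (614.42)²/(309.2·1266.332) = 0.964148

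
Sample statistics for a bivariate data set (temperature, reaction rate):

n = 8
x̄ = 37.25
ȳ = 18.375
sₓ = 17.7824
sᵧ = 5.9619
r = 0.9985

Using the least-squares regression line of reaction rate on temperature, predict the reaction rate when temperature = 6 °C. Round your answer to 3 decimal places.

7.914

b = r · sᵧ/sₓ = 0.9985 · 5.9619/17.7824 = 0.334767
a = ȳ − b·x̄ = 18.375 − 0.334767·37.25 = 5.904937
ŷ(6) = a + b·6 = 5.904937 + 0.334767·6 = 7.913537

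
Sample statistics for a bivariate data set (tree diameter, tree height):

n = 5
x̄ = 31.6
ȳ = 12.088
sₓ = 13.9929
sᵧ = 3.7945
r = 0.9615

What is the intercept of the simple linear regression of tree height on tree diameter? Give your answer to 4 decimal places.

3.8488

b = r · sᵧ/sₓ = 0.9615 · 3.7945/13.9929 = 0.260733
a = ȳ − b·x̄ = 12.088 − 0.260733·31.6 = 3.848835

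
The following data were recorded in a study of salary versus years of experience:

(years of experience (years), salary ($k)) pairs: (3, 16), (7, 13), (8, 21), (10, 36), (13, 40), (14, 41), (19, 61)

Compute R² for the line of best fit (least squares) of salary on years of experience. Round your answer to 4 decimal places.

n = 7, Σx = 74, Σy = 228, Σxy = 2920, Σx² = 948, Σy² = 9164
Sxx = Σx² − (Σx)²/n = 948 − 782.285714 = 165.714286
Sxy = Σxy − (Σx)(Σy)/n = 2920 − 2410.285714 = 509.714286
Syy = Σy² − (Σy)²/n = 9164 − 7426.285714 = 1737.714286
R² = Sxy²/(Sxx·Syy) = (509.714286)²/(165.714286·1737.714286) = 0.902226

0.9022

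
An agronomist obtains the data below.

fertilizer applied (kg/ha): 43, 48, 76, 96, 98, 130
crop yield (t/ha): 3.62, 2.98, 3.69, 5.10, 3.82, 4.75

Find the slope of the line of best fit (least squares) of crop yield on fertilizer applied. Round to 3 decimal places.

0.018

n = 6, Σx = 491, Σy = 23.96, Σxy = 2060.6, Σx² = 45649
Sxx = Σx² − (Σx)²/n = 45649 − 40180.166667 = 5468.833333
Sxy = Σxy − (Σx)(Σy)/n = 2060.6 − 1960.726667 = 99.873333
b = Sxy/Sxx = 99.873333/5468.833333 = 0.018262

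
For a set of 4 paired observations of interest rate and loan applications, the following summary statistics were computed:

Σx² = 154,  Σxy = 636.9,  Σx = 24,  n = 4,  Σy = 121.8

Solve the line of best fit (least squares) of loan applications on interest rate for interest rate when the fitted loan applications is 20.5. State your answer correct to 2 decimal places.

Sxx = Σx² − (Σx)²/n = 154 − 144 = 10
Sxy = Σxy − (Σx)(Σy)/n = 636.9 − 730.8 = -93.9
b = Sxy/Sxx = -93.9/10 = -9.39
a = ȳ − b·x̄ = 30.45 − (-9.39)·6 = 86.79
Set a + b·x = 20.5: x = (20.5 − 86.79) / (-9.39) = 7.059638

7.06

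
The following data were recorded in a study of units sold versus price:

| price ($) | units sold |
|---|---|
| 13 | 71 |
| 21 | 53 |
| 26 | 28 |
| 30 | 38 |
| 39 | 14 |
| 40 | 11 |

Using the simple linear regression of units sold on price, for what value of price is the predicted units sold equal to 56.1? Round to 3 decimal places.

n = 6, Σx = 169, Σy = 215, Σxy = 4890, Σx² = 5307
Sxx = Σx² − (Σx)²/n = 5307 − 4760.166667 = 546.833333
Sxy = Σxy − (Σx)(Σy)/n = 4890 − 6055.833333 = -1165.833333
b = Sxy/Sxx = -1165.833333/546.833333 = -2.131972
a = ȳ − b·x̄ = 35.833333 − (-2.131972)·28.166667 = 95.883877
Set a + b·x = 56.1: x = (56.1 − 95.883877) / (-2.131972) = 18.660600

18.661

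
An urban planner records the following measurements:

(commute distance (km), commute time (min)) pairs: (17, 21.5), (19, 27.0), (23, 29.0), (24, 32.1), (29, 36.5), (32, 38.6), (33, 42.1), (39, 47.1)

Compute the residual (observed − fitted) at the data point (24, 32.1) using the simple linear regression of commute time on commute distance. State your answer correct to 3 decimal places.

n = 8, Σx = 216, Σy = 273.9, Σxy = 7835.8, Σx² = 6230
Sxx = Σx² − (Σx)²/n = 6230 − 5832 = 398
Sxy = Σxy − (Σx)(Σy)/n = 7835.8 − 7395.3 = 440.5
b = Sxy/Sxx = 440.5/398 = 1.106784
a = ȳ − b·x̄ = 34.2375 − 1.106784·27 = 4.354334
ŷ(24) = 4.354334 + 1.106784·24 = 30.917148
residual = y − ŷ = 32.1 − 30.917148 = 1.182852

1.183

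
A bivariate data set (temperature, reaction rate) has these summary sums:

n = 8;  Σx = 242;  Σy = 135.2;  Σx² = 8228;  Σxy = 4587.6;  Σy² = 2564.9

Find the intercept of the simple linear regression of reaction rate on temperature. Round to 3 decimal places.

0.307

Sxx = Σx² − (Σx)²/n = 8228 − 7320.5 = 907.5
Sxy = Σxy − (Σx)(Σy)/n = 4587.6 − 4089.8 = 497.8
b = Sxy/Sxx = 497.8/907.5 = 0.548540
a = ȳ − b·x̄ = 16.9 − 0.548540·30.25 = 0.306667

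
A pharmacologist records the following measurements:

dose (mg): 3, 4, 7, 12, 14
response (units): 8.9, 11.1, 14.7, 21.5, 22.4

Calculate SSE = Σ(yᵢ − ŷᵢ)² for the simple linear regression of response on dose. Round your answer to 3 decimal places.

n = 5, Σx = 40, Σy = 78.6, Σxy = 745.6, Σx² = 414, Σy² = 1382.52
Sxx = Σx² − (Σx)²/n = 414 − 320 = 94
Sxy = Σxy − (Σx)(Σy)/n = 745.6 − 628.8 = 116.8
Syy = Σy² − (Σy)²/n = 1382.52 − 1235.592 = 146.928
b = Sxy/Sxx = 116.8/94 = 1.242553
SSE = Syy − b·Sxy = 146.928 − 1.242553·116.8 = 1.797787

1.798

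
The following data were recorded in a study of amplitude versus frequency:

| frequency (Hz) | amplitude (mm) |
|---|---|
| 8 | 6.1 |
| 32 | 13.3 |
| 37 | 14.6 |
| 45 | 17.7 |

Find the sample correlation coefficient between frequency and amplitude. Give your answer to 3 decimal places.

n = 4, Σx = 122, Σy = 51.7, Σxy = 1811.1, Σx² = 4482, Σy² = 740.55
Sxx = Σx² − (Σx)²/n = 4482 − 3721 = 761
Sxy = Σxy − (Σx)(Σy)/n = 1811.1 − 1576.85 = 234.25
Syy = Σy² − (Σy)²/n = 740.55 − 668.2225 = 72.3275
r = Sxy/√(Sxx·Syy) = 234.25/√(55041.2275) = 234.25/234.608669 = 0.998471

0.998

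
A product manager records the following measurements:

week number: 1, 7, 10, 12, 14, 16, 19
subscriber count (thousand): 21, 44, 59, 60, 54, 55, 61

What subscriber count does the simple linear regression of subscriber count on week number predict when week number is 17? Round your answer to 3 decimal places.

62.212

n = 7, Σx = 79, Σy = 354, Σxy = 4434, Σx² = 1107
Sxx = Σx² − (Σx)²/n = 1107 − 891.571429 = 215.428571
Sxy = Σxy − (Σx)(Σy)/n = 4434 − 3995.142857 = 438.857143
b = Sxy/Sxx = 438.857143/215.428571 = 2.037135
a = ȳ − b·x̄ = 50.571429 − 2.037135·11.285714 = 27.580902
ŷ(17) = a + b·17 = 27.580902 + 2.037135·17 = 62.212202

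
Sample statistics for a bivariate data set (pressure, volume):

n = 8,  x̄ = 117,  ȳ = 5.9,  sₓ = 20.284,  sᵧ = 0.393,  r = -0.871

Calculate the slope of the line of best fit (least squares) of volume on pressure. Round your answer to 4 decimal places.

b = r · sᵧ/sₓ = -0.871 · 0.393/20.284 = -0.016876

-0.0169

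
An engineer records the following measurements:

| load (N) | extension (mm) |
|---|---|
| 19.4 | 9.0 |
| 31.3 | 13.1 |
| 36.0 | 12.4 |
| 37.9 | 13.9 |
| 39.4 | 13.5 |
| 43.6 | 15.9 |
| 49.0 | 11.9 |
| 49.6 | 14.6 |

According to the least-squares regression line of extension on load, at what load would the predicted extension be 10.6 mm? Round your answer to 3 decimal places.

21.311

n = 8, Σx = 306.2, Σy = 104.3, Σxy = 4090.24, Σx² = 12402.94
Sxx = Σx² − (Σx)²/n = 12402.94 − 11719.805 = 683.135
Sxy = Σxy − (Σx)(Σy)/n = 4090.24 − 3992.0825 = 98.1575
b = Sxy/Sxx = 98.1575/683.135 = 0.143687
a = ȳ − b·x̄ = 13.0375 − 0.143687·38.275 = 7.537887
Set a + b·x = 10.6: x = (10.6 − 7.537887) / 0.143687 = 21.311023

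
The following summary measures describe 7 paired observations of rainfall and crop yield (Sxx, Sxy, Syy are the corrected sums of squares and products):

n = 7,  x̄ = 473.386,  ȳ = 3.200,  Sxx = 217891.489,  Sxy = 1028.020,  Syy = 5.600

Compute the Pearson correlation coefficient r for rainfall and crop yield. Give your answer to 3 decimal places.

0.931

r = Sxy/√(Sxx·Syy) = 1028.02/√(1220192.3384) = 1028.02/1104.623166 = 0.930652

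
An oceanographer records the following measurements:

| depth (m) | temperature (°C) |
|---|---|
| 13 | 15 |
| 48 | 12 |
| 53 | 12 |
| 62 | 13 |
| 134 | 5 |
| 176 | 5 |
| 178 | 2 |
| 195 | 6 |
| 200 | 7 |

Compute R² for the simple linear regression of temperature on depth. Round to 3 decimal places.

0.803

n = 9, Σx = 1059, Σy = 77, Σxy = 6689, Σx² = 167767, Σy² = 821
Sxx = Σx² − (Σx)²/n = 167767 − 124609 = 43158
Sxy = Σxy − (Σx)(Σy)/n = 6689 − 9060.333333 = -2371.333333
Syy = Σy² − (Σy)²/n = 821 − 658.777778 = 162.222222
R² = Sxy²/(Sxx·Syy) = (-2371.333333)²/(43158·162.222222) = 0.803181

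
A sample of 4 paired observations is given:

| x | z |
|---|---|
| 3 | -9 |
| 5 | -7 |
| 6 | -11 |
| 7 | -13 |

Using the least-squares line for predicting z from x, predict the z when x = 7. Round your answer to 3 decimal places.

-11.800

n = 4, Σx = 21, Σy = -40, Σxy = -219, Σx² = 119
Sxx = Σx² − (Σx)²/n = 119 − 110.25 = 8.75
Sxy = Σxy − (Σx)(Σy)/n = -219 − (-210) = -9
b = Sxy/Sxx = -9/8.75 = -1.028571
a = ȳ − b·x̄ = -10 − (-1.028571)·5.25 = -4.6
ŷ(7) = a + b·7 = -4.6 + (-1.028571)·7 = -11.8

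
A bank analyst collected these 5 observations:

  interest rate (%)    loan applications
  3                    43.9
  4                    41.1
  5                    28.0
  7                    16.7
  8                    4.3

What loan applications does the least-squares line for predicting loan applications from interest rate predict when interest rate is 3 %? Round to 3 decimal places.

45.805

n = 5, Σx = 27, Σy = 134, Σxy = 587.4, Σx² = 163
Sxx = Σx² − (Σx)²/n = 163 − 145.8 = 17.2
Sxy = Σxy − (Σx)(Σy)/n = 587.4 − 723.6 = -136.2
b = Sxy/Sxx = -136.2/17.2 = -7.918605
a = ȳ − b·x̄ = 26.8 − (-7.918605)·5.4 = 69.560465
ŷ(3) = a + b·3 = 69.560465 + (-7.918605)·3 = 45.804651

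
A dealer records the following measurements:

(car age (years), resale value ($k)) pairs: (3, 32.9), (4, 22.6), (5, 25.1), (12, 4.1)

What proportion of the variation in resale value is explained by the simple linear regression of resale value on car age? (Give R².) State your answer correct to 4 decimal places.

n = 4, Σx = 24, Σy = 84.7, Σxy = 363.8, Σx² = 194, Σy² = 2239.99
Sxx = Σx² − (Σx)²/n = 194 − 144 = 50
Sxy = Σxy − (Σx)(Σy)/n = 363.8 − 508.2 = -144.4
Syy = Σy² − (Σy)²/n = 2239.99 − 1793.5225 = 446.4675
R² = Sxy²/(Sxx·Syy) = (-144.4)²/(50·446.4675) = 0.934059

0.9341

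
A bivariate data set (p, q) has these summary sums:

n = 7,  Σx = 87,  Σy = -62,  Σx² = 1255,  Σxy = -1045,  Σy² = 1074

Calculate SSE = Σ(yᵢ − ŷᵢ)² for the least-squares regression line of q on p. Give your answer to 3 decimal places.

Sxx = Σx² − (Σx)²/n = 1255 − 1081.285714 = 173.714286
Sxy = Σxy − (Σx)(Σy)/n = -1045 − (-770.571429) = -274.428571
Syy = Σy² − (Σy)²/n = 1074 − 549.142857 = 524.857143
b = Sxy/Sxx = -274.428571/173.714286 = -1.579770
SSE = Syy − b·Sxy = 524.857143 − (-1.579770)·(-274.428571) = 91.323191

91.323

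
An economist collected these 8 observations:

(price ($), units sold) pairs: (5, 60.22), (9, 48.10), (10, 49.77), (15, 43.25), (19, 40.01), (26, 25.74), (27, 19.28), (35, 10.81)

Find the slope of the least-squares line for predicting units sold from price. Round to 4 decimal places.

-1.6036

n = 8, Σx = 146, Σy = 297.18, Σxy = 4208.79, Σx² = 3422
Sxx = Σx² − (Σx)²/n = 3422 − 2664.5 = 757.5
Sxy = Σxy − (Σx)(Σy)/n = 4208.79 − 5423.535 = -1214.745
b = Sxy/Sxx = -1214.745/757.5 = -1.603624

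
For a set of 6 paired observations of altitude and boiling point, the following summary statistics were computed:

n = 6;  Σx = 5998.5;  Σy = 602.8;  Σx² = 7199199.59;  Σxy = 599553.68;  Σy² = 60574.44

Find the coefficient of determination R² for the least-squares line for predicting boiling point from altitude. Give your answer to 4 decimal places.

Sxx = Σx² − (Σx)²/n = 7199199.59 − 5997000.375 = 1202199.215
Sxy = Σxy − (Σx)(Σy)/n = 599553.68 − 602649.3 = -3095.62
Syy = Σy² − (Σy)²/n = 60574.44 − 60561.306667 = 13.133333
R² = Sxy²/(Sxx·Syy) = (-3095.62)²/(1202199.215·13.133333) = 0.606937

0.6069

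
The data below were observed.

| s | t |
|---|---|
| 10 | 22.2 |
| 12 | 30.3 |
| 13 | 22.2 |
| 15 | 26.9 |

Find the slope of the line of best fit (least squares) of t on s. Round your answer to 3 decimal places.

0.592

n = 4, Σx = 50, Σy = 101.6, Σxy = 1277.7, Σx² = 638
Sxx = Σx² − (Σx)²/n = 638 − 625 = 13
Sxy = Σxy − (Σx)(Σy)/n = 1277.7 − 1270 = 7.7
b = Sxy/Sxx = 7.7/13 = 0.592308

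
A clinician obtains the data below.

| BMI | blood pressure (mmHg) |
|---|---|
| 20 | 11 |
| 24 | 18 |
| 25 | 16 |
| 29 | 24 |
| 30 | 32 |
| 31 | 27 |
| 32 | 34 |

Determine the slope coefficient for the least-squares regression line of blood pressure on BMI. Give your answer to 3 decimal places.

1.843

n = 7, Σx = 191, Σy = 162, Σxy = 4633, Σx² = 5327
Sxx = Σx² − (Σx)²/n = 5327 − 5211.571429 = 115.428571
Sxy = Σxy − (Σx)(Σy)/n = 4633 − 4420.285714 = 212.714286
b = Sxy/Sxx = 212.714286/115.428571 = 1.842822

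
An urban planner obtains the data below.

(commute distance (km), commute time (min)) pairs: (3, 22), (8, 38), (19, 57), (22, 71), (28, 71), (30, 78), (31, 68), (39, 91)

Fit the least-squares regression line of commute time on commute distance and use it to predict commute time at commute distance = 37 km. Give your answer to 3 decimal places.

87.803

n = 8, Σx = 180, Σy = 496, Σxy = 13000, Σx² = 5084
Sxx = Σx² − (Σx)²/n = 5084 − 4050 = 1034
Sxy = Σxy − (Σx)(Σy)/n = 13000 − 11160 = 1840
b = Sxy/Sxx = 1840/1034 = 1.779497
a = ȳ − b·x̄ = 62 − 1.779497·22.5 = 21.961315
ŷ(37) = a + b·37 = 21.961315 + 1.779497·37 = 87.802708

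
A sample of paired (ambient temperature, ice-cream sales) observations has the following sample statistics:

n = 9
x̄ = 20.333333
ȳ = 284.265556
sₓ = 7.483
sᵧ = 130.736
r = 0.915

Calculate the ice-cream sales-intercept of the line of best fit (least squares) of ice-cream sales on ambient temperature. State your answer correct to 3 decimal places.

b = r · sᵧ/sₓ = 0.915 · 130.736/7.483 = 15.986027
a = ȳ − b·x̄ = 284.265556 − 15.986027·20.333333 = -40.783654

-40.784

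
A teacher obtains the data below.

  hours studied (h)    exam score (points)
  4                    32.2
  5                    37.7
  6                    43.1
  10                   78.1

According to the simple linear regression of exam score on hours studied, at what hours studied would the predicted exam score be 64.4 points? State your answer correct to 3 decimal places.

n = 4, Σx = 25, Σy = 191.1, Σxy = 1356.9, Σx² = 177
Sxx = Σx² − (Σx)²/n = 177 − 156.25 = 20.75
Sxy = Σxy − (Σx)(Σy)/n = 1356.9 − 1194.375 = 162.525
b = Sxy/Sxx = 162.525/20.75 = 7.832530
a = ȳ − b·x̄ = 47.775 − 7.832530·6.25 = -1.178313
Set a + b·x = 64.4: x = (64.4 − (-1.178313)) / 7.832530 = 8.372558

8.373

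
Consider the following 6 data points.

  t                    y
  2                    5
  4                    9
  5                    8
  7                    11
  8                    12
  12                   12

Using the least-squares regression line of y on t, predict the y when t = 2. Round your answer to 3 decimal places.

n = 6, Σx = 38, Σy = 57, Σxy = 403, Σx² = 302
Sxx = Σx² − (Σx)²/n = 302 − 240.666667 = 61.333333
Sxy = Σxy − (Σx)(Σy)/n = 403 − 361 = 42
b = Sxy/Sxx = 42/61.333333 = 0.684783
a = ȳ − b·x̄ = 9.5 − 0.684783·6.333333 = 5.163043
ŷ(2) = a + b·2 = 5.163043 + 0.684783·2 = 6.532609

6.533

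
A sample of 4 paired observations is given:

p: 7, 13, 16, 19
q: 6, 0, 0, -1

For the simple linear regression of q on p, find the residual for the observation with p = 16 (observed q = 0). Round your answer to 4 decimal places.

0.0571

n = 4, Σx = 55, Σy = 5, Σxy = 23, Σx² = 835
Sxx = Σx² − (Σx)²/n = 835 − 756.25 = 78.75
Sxy = Σxy − (Σx)(Σy)/n = 23 − 68.75 = -45.75
b = Sxy/Sxx = -45.75/78.75 = -0.580952
a = ȳ − b·x̄ = 1.25 − (-0.580952)·13.75 = 9.238095
ŷ(16) = 9.238095 + (-0.580952)·16 = -0.057143
residual = y − ŷ = 0 − (-0.057143) = 0.057143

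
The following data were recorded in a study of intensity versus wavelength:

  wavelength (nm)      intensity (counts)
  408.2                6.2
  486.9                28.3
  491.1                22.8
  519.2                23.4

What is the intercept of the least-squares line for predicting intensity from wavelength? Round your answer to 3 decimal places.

-64.822

n = 4, Σx = 1905.4, Σy = 80.7, Σxy = 39656.47, Σx² = 914446.7
Sxx = Σx² − (Σx)²/n = 914446.7 − 907637.29 = 6809.41
Sxy = Σxy − (Σx)(Σy)/n = 39656.47 − 38441.445 = 1215.025
b = Sxy/Sxx = 1215.025/6809.41 = 0.178433
a = ȳ − b·x̄ = 20.175 − 0.178433·476.35 = -64.821668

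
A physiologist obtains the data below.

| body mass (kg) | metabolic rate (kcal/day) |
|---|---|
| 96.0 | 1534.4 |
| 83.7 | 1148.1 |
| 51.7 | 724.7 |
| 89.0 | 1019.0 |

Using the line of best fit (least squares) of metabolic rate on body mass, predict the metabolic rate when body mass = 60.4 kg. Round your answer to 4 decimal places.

815.4186

n = 4, Σx = 320.4, Σy = 4426.2, Σxy = 371556.36, Σx² = 26815.58
Sxx = Σx² − (Σx)²/n = 26815.58 − 25664.04 = 1151.54
Sxy = Σxy − (Σx)(Σy)/n = 371556.36 − 354538.62 = 17017.74
b = Sxy/Sxx = 17017.74/1151.54 = 14.778245
a = ȳ − b·x̄ = 1106.55 − 14.778245·80.1 = -77.187407
ŷ(60.4) = a + b·60.4 = -77.187407 + 14.778245·60.4 = 815.418578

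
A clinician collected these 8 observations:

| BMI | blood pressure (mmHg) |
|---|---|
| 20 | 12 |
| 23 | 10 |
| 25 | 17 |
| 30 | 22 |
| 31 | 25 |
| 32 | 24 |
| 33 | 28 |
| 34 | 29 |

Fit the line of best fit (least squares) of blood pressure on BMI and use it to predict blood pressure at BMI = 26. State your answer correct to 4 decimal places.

17.5349

n = 8, Σx = 228, Σy = 167, Σxy = 5008, Σx² = 6684
Sxx = Σx² − (Σx)²/n = 6684 − 6498 = 186
Sxy = Σxy − (Σx)(Σy)/n = 5008 − 4759.5 = 248.5
b = Sxy/Sxx = 248.5/186 = 1.336022
a = ȳ − b·x̄ = 20.875 − 1.336022·28.5 = -17.201613
ŷ(26) = a + b·26 = -17.201613 + 1.336022·26 = 17.534946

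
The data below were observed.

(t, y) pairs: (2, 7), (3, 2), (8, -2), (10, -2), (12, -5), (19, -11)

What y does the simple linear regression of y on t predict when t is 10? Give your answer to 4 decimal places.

n = 6, Σx = 54, Σy = -11, Σxy = -285, Σx² = 682
Sxx = Σx² − (Σx)²/n = 682 − 486 = 196
Sxy = Σxy − (Σx)(Σy)/n = -285 − (-99) = -186
b = Sxy/Sxx = -186/196 = -0.948980
a = ȳ − b·x̄ = -1.833333 − (-0.948980)·9 = 6.707483
ŷ(10) = a + b·10 = 6.707483 + (-0.948980)·10 = -2.782313

-2.7823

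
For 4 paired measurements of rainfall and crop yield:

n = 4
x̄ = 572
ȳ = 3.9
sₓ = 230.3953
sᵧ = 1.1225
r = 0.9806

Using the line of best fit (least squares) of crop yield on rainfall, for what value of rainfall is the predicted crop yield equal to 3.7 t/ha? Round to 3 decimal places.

530.137

b = r · sᵧ/sₓ = 0.9806 · 1.1225/230.3953 = 0.004778
a = ȳ − b·x̄ = 3.9 − 0.004778·572 = 1.167245
Set a + b·x = 3.7: x = (3.7 − 1.167245) / 0.004778 = 530.137480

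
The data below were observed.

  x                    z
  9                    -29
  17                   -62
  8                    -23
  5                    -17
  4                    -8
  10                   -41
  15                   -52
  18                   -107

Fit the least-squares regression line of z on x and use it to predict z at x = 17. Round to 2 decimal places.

-76.45

n = 8, Σx = 86, Σy = -339, Σxy = -4732, Σx² = 1124
Sxx = Σx² − (Σx)²/n = 1124 − 924.5 = 199.5
Sxy = Σxy − (Σx)(Σy)/n = -4732 − (-3644.25) = -1087.75
b = Sxy/Sxx = -1087.75/199.5 = -5.452381
a = ȳ − b·x̄ = -42.375 − (-5.452381)·10.75 = 16.238095
ŷ(17) = a + b·17 = 16.238095 + (-5.452381)·17 = -76.452381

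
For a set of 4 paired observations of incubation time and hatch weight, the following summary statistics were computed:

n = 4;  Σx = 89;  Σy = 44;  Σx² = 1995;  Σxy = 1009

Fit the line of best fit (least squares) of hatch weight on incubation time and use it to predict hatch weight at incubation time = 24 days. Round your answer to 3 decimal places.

14.559

Sxx = Σx² − (Σx)²/n = 1995 − 1980.25 = 14.75
Sxy = Σxy − (Σx)(Σy)/n = 1009 − 979 = 30
b = Sxy/Sxx = 30/14.75 = 2.033898
a = ȳ − b·x̄ = 11 − 2.033898·22.25 = -34.254237
ŷ(24) = a + b·24 = -34.254237 + 2.033898·24 = 14.559322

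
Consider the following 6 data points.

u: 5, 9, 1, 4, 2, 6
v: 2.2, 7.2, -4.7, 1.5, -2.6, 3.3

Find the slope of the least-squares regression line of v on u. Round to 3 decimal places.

1.461

n = 6, Σx = 27, Σy = 6.9, Σxy = 91.7, Σx² = 163
Sxx = Σx² − (Σx)²/n = 163 − 121.5 = 41.5
Sxy = Σxy − (Σx)(Σy)/n = 91.7 − 31.05 = 60.65
b = Sxy/Sxx = 60.65/41.5 = 1.461446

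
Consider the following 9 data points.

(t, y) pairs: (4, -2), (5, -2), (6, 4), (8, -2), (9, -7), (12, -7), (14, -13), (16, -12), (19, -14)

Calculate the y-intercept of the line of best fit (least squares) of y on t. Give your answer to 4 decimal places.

n = 9, Σx = 93, Σy = -55, Σxy = -797, Σx² = 1179
Sxx = Σx² − (Σx)²/n = 1179 − 961 = 218
Sxy = Σxy − (Σx)(Σy)/n = -797 − (-568.333333) = -228.666667
b = Sxy/Sxx = -228.666667/218 = -1.048930
a = ȳ − b·x̄ = -6.111111 − (-1.048930)·10.333333 = 4.727829

4.7278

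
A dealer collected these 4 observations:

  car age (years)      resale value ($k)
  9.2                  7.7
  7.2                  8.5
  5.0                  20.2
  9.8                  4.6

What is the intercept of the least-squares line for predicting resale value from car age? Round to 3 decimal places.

n = 4, Σx = 31.2, Σy = 41, Σxy = 278.12, Σx² = 257.52
Sxx = Σx² − (Σx)²/n = 257.52 − 243.36 = 14.16
Sxy = Σxy − (Σx)(Σy)/n = 278.12 − 319.8 = -41.68
b = Sxy/Sxx = -41.68/14.16 = -2.943503
a = ȳ − b·x̄ = 10.25 − (-2.943503)·7.8 = 33.209322

33.209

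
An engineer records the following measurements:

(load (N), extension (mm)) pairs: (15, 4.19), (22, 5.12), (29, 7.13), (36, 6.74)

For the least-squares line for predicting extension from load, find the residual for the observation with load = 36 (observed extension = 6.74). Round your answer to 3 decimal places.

n = 4, Σx = 102, Σy = 23.18, Σxy = 624.9, Σx² = 2846
Sxx = Σx² − (Σx)²/n = 2846 − 2601 = 245
Sxy = Σxy − (Σx)(Σy)/n = 624.9 − 591.09 = 33.81
b = Sxy/Sxx = 33.81/245 = 0.138
a = ȳ − b·x̄ = 5.795 − 0.138·25.5 = 2.276
ŷ(36) = 2.276 + 0.138·36 = 7.244
residual = y − ŷ = 6.74 − 7.244 = -0.504

-0.504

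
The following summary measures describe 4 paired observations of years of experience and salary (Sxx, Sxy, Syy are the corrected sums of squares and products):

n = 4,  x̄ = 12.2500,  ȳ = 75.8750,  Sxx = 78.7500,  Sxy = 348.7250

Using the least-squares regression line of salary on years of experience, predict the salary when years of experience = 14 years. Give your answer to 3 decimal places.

83.624

b = Sxy/Sxx = 348.725/78.75 = 4.428254
a = ȳ − b·x̄ = 75.875 − 4.428254·12.25 = 21.628889
ŷ(14) = a + b·14 = 21.628889 + 4.428254·14 = 83.624444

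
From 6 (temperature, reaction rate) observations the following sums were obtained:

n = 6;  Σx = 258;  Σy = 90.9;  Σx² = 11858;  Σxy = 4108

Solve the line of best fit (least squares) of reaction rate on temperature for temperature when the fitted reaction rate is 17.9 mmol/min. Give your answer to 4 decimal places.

53.5419

Sxx = Σx² − (Σx)²/n = 11858 − 11094 = 764
Sxy = Σxy − (Σx)(Σy)/n = 4108 − 3908.7 = 199.3
b = Sxy/Sxx = 199.3/764 = 0.260864
a = ȳ − b·x̄ = 15.15 − 0.260864·43 = 3.932853
Set a + b·x = 17.9: x = (17.9 − 3.932853) / 0.260864 = 53.541897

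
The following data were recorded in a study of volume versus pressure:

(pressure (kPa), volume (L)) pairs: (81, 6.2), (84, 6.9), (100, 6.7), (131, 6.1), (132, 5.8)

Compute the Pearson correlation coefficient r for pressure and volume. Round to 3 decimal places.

-0.696

n = 5, Σx = 528, Σy = 31.7, Σxy = 3316.5, Σx² = 58202, Σy² = 201.79
Sxx = Σx² − (Σx)²/n = 58202 − 55756.8 = 2445.2
Sxy = Σxy − (Σx)(Σy)/n = 3316.5 − 3347.52 = -31.02
Syy = Σy² − (Σy)²/n = 201.79 − 200.978 = 0.812
r = Sxy/√(Sxx·Syy) = -31.02/√(1985.5024) = -31.02/44.558977 = -0.696156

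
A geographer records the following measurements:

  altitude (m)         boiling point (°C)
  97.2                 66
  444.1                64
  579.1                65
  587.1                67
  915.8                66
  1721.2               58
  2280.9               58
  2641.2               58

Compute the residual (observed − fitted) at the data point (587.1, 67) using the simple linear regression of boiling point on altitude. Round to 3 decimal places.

n = 8, Σx = 9266.6, Σy = 502, Σxy = 557569, Σx² = 16866377.2
Sxx = Σx² − (Σx)²/n = 16866377.2 − 10733734.445 = 6132642.755
Sxy = Σxy − (Σx)(Σy)/n = 557569 − 581479.15 = -23910.15
b = Sxy/Sxx = -23910.15/6132642.755 = -0.003899
a = ȳ − b·x̄ = 62.75 − (-0.003899)·1158.325 = 67.266116
ŷ(587.1) = 67.266116 + (-0.003899)·587.1 = 64.977111
residual = y − ŷ = 67 − 64.977111 = 2.022889

2.023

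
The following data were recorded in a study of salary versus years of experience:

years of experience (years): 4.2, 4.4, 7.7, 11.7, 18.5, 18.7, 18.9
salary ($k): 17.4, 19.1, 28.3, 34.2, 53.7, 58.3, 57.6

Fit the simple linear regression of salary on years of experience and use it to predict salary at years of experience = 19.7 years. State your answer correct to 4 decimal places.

n = 7, Σx = 84.1, Σy = 268.6, Σxy = 3947.47, Σx² = 1282.33
Sxx = Σx² − (Σx)²/n = 1282.33 − 1010.401429 = 271.928571
Sxy = Σxy − (Σx)(Σy)/n = 3947.47 − 3227.037143 = 720.432857
b = Sxy/Sxx = 720.432857/271.928571 = 2.649346
a = ȳ − b·x̄ = 38.371429 − 2.649346·12.014286 = 6.541429
ŷ(19.7) = a + b·19.7 = 6.541429 + 2.649346·19.7 = 58.733545

58.7335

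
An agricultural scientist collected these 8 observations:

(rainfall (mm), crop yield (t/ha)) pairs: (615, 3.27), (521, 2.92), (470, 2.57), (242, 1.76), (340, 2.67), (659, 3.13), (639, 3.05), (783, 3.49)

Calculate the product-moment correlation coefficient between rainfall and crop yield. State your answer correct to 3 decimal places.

0.927

n = 8, Σx = 4269, Σy = 22.86, Σxy = 12818.28, Σx² = 2500421, Σy² = 67.3302
Sxx = Σx² − (Σx)²/n = 2500421 − 2278045.125 = 222375.875
Sxy = Σxy − (Σx)(Σy)/n = 12818.28 − 12198.6675 = 619.6125
Syy = Σy² − (Σy)²/n = 67.3302 − 65.32245 = 2.00775
r = Sxy/√(Sxx·Syy) = 619.6125/√(446475.163031) = 619.6125/668.187970 = 0.927303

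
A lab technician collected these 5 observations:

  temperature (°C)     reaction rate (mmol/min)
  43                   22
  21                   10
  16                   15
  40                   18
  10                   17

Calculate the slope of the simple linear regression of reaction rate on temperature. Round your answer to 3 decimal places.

n = 5, Σx = 130, Σy = 82, Σxy = 2286, Σx² = 4246
Sxx = Σx² − (Σx)²/n = 4246 − 3380 = 866
Sxy = Σxy − (Σx)(Σy)/n = 2286 − 2132 = 154
b = Sxy/Sxx = 154/866 = 0.177829

0.178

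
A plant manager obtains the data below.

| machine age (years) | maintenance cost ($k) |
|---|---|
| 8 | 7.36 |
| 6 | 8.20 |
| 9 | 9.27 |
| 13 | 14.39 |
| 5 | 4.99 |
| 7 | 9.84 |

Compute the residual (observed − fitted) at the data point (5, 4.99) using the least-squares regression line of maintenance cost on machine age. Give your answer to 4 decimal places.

-1.0176

n = 6, Σx = 48, Σy = 54.05, Σxy = 472.41, Σx² = 424
Sxx = Σx² − (Σx)²/n = 424 − 384 = 40
Sxy = Σxy − (Σx)(Σy)/n = 472.41 − 432.4 = 40.01
b = Sxy/Sxx = 40.01/40 = 1.00025
a = ȳ − b·x̄ = 9.008333 − 1.00025·8 = 1.006333
ŷ(5) = 1.006333 + 1.00025·5 = 6.007583
residual = y − ŷ = 4.99 − 6.007583 = -1.017583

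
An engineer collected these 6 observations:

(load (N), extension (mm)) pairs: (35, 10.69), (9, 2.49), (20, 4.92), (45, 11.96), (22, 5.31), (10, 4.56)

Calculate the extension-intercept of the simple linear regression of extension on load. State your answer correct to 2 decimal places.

n = 6, Σx = 141, Σy = 39.93, Σxy = 1195.58, Σx² = 4315
Sxx = Σx² − (Σx)²/n = 4315 − 3313.5 = 1001.5
Sxy = Σxy − (Σx)(Σy)/n = 1195.58 − 938.355 = 257.225
b = Sxy/Sxx = 257.225/1001.5 = 0.256840
a = ȳ − b·x̄ = 6.655 − 0.256840·23.5 = 0.619266

0.62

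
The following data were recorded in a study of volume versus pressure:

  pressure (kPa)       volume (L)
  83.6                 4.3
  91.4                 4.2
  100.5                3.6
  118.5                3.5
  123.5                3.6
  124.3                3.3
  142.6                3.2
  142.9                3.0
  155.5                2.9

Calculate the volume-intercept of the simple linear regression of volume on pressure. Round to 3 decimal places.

5.772

n = 9, Σx = 1082.8, Σy = 31.6, Σxy = 3710.67, Σx² = 135123.58
Sxx = Σx² − (Σx)²/n = 135123.58 − 130272.871111 = 4850.708889
Sxy = Σxy − (Σx)(Σy)/n = 3710.67 − 3801.831111 = -91.161111
b = Sxy/Sxx = -91.161111/4850.708889 = -0.018793
a = ȳ − b·x̄ = 3.511111 − (-0.018793)·120.311111 = 5.772161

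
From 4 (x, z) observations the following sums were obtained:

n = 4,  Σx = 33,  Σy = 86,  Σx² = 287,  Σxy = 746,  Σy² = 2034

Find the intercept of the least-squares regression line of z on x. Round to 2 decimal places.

1.08

Sxx = Σx² − (Σx)²/n = 287 − 272.25 = 14.75
Sxy = Σxy − (Σx)(Σy)/n = 746 − 709.5 = 36.5
b = Sxy/Sxx = 36.5/14.75 = 2.474576
a = ȳ − b·x̄ = 21.5 − 2.474576·8.25 = 1.084746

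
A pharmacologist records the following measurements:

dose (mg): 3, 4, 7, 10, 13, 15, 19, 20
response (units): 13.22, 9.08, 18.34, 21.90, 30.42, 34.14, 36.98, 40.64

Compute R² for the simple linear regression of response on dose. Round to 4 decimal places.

0.9655

n = 8, Σx = 91, Σy = 204.72, Σxy = 2846.34, Σx² = 1329, Σy² = 6183.2264
Sxx = Σx² − (Σx)²/n = 1329 − 1035.125 = 293.875
Sxy = Σxy − (Σx)(Σy)/n = 2846.34 − 2328.69 = 517.65
Syy = Σy² − (Σy)²/n = 6183.2264 − 5238.7848 = 944.4416
R² = Sxy²/(Sxx·Syy) = (517.65)²/(293.875·944.4416) = 0.965461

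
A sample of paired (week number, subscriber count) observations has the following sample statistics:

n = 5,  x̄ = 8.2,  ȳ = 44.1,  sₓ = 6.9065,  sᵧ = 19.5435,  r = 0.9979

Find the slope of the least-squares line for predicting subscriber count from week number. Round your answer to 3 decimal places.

b = r · sᵧ/sₓ = 0.9979 · 19.5435/6.9065 = 2.823783

2.824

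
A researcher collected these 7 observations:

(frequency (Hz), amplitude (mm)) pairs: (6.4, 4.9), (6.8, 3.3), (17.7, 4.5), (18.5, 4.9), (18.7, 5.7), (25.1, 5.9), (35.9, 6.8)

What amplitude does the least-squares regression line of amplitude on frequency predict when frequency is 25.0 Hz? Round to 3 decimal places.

n = 7, Σx = 129.1, Σy = 36, Σxy = 722.9, Σx² = 3011.25
Sxx = Σx² − (Σx)²/n = 3011.25 − 2380.972857 = 630.277143
Sxy = Σxy − (Σx)(Σy)/n = 722.9 − 663.942857 = 58.957143
b = Sxy/Sxx = 58.957143/630.277143 = 0.093542
a = ȳ − b·x̄ = 5.142857 − 0.093542·18.442857 = 3.417682
ŷ(25.0) = a + b·25.0 = 3.417682 + 0.093542·25 = 5.756223

5.756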